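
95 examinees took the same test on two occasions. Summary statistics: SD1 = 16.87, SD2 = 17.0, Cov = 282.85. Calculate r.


r = cov(X,Y) / (SD_X * SD_Y)
r = 282.85 / (16.87 * 17.0)
r = 282.85 / 286.79
r = 0.9863

0.9863


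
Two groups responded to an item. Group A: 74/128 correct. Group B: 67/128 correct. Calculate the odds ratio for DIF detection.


Odds_A = 74/54 = 1.3704
Odds_B = 67/61 = 1.0984
OR = Odds_A / Odds_B = 1.3704 / 1.0984
Exactly, OR = (74 * 61) / (54 * 67) = 4514 / 3618
OR = 1.2477

1.2477


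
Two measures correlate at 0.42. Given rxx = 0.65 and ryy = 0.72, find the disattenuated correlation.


r_corrected = rxy / sqrt(rxx * ryy)
= 0.42 / sqrt(0.65 * 0.72)
= 0.42 / sqrt(0.468)
= 0.42 / 0.684105
r_corrected = 0.6139

0.6139


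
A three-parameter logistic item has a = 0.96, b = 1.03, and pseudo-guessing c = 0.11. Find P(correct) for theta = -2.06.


logit = 0.96*(-2.06 - 1.03) = -2.9664
P* = 1/(1 + exp(--2.9664)) = 0.049
P = 0.11 + (1 - 0.11) * 0.049
P = 0.1536

0.1536


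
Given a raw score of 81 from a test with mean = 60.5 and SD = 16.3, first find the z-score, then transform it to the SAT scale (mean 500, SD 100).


z = (X - mean) / SD = (81 - 60.5) / 16.3
z = 20.5 / 16.3
z = 1.2577
SAT-scale = SAT = 500 + 100z
Carry z at full precision (z = 20.5 / 16.3) into the conversion:
SAT-scale = 500 + 100 * (20.5 / 16.3) = 500 + 2050 / 16.3
SAT-scale = 500 + 125.7669
SAT-scale = 625.7669

625.7669


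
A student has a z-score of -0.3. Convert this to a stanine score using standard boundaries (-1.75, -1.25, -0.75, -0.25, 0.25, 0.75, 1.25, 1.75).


Stanine boundaries: [-1.75, -1.25, -0.75, -0.25, 0.25, 0.75, 1.25, 1.75]
z = -0.3
Check each boundary:
  z >= -1.75 -> could be stanine 2
  z >= -1.25 -> could be stanine 3
  z >= -0.75 -> could be stanine 4
  z < -0.25
  z < 0.25
  z < 0.75
  z < 1.25
  z < 1.75
Highest qualifying boundary gives stanine = 4

4


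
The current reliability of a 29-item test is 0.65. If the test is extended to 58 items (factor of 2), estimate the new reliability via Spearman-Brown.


r_new = (n * rxx) / (1 + (n-1) * rxx)
r_new = (2 * 0.65) / (1 + 1 * 0.65)
r_new = 1.3 / 1.65
r_new = 0.7879

0.7879


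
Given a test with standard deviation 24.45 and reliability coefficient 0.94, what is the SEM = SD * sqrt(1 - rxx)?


SEM = SD * sqrt(1 - rxx)
SEM = 24.45 * sqrt(1 - 0.94)
SEM = 24.45 * sqrt(0.06) = 24.45 * 0.244949
SEM = 5.989

5.989


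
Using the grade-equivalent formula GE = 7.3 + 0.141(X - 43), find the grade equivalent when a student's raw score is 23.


raw - median = 23 - 43 = -20
slope * diff = 0.141 * -20 = -2.82
GE = 7.3 + -2.82
GE = 4.48

4.48


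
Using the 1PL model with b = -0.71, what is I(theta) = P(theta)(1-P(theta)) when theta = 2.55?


P = 1/(1+exp(-(2.55--0.71))) = 0.963
I = P*(1-P) = 0.963 * 0.037
I = 0.0356

0.0356


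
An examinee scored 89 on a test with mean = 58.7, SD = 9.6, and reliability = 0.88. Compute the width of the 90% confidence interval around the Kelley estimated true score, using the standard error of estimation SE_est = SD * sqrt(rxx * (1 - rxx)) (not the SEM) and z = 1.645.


True score estimate = 0.88*89 + 0.12*58.7 = 85.364
SE_est = SD * sqrt(rxx * (1 - rxx)) = 9.6 * sqrt(0.88 * 0.12) = 9.6 * sqrt(0.1056) = 3.119631
CI = T_est +/- z * SE_est, so width = 2 * z * SE_est = 2 * 1.645 * 3.119631
Width = 10.2636

10.2636


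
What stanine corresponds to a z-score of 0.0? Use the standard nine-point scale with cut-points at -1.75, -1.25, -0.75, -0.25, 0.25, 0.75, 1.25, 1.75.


Stanine boundaries: [-1.75, -1.25, -0.75, -0.25, 0.25, 0.75, 1.25, 1.75]
z = 0.0
Check each boundary:
  z >= -1.75 -> could be stanine 2
  z >= -1.25 -> could be stanine 3
  z >= -0.75 -> could be stanine 4
  z >= -0.25 -> could be stanine 5
  z < 0.25
  z < 0.75
  z < 1.25
  z < 1.75
Highest qualifying boundary gives stanine = 5

5


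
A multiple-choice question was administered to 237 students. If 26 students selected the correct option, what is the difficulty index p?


Item difficulty p = number correct / total examinees
p = 26 / 237
p = 0.1097

0.1097


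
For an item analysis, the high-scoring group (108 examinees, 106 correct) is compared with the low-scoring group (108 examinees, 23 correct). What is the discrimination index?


p_upper = 106/108 = 0.9815
p_lower = 23/108 = 0.213
D = 0.9815 - 0.213 = 0.7685

0.7685


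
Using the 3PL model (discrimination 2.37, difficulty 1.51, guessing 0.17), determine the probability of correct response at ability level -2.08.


logit = 2.37*(-2.08 - 1.51) = -8.5083
P* = 1/(1 + exp(--8.5083)) = 0.0002
P = 0.17 + (1 - 0.17) * 0.0002
P = 0.1702

0.1702


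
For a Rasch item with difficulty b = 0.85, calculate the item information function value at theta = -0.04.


P = 1/(1+exp(-(-0.04-0.85))) = 0.2911
I = P*(1-P) = 0.2911 * 0.7089
I = 0.2064

0.2064


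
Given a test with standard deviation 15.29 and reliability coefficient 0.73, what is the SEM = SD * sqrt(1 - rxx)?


SEM = SD * sqrt(1 - rxx)
SEM = 15.29 * sqrt(1 - 0.73)
SEM = 15.29 * sqrt(0.27) = 15.29 * 0.519615
SEM = 7.9449

7.9449


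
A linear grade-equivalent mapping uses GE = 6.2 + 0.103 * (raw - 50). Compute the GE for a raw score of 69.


raw - median = 69 - 50 = 19
slope * diff = 0.103 * 19 = 1.957
GE = 6.2 + 1.957
GE = 8.157

8.157


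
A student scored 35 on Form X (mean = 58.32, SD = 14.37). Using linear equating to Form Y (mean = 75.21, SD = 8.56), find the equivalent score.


slope = SD_Y / SD_X = 8.56 / 14.37 ~ 0.5957
intercept = mean_Y - slope * mean_X = 75.21 - (8.56 / 14.37) * 58.32 ~ 40.4696
Y = slope * X + intercept. To avoid rounding drift from the rounded slope/intercept, evaluate the equivalent form Y = mean_Y + SD_Y * (X - mean_X) / SD_X at full precision:
Y = 75.21 + 8.56 * (35 - 58.32) / 14.37
Y = 75.21 - 8.56 * 23.32 / 14.37
Y = 75.21 - 199.6192 / 14.37
Y = 75.21 - 13.8914
Y = 61.3186

61.3186


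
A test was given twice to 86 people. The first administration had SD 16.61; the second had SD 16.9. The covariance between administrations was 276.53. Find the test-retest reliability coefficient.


r = cov(X,Y) / (SD_X * SD_Y)
r = 276.53 / (16.61 * 16.9)
r = 276.53 / 280.709
r = 0.9851

0.9851


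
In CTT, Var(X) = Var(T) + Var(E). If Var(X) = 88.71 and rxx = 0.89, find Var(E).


var_true = rxx * var_obs = 0.89 * 88.71 = 78.9519
var_error = var_obs - var_true
var_error = 88.71 - 78.9519
var_error = 9.7581

9.7581


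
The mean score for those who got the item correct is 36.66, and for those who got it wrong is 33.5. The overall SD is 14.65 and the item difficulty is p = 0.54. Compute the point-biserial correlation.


q = 1 - p = 0.46
rpb = ((M1 - M0) / SD) * sqrt(p * q)
rpb = ((36.66 - 33.5) / 14.65) * sqrt(0.54 * 0.46)
rpb = 0.1075

0.1075


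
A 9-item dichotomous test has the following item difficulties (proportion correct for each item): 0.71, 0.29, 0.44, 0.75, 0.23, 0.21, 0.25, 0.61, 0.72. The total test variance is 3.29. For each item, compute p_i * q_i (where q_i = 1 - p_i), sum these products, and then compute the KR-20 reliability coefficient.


For each item, compute p_i * q_i:
  Item 1: 0.71 * 0.29 = 0.2059
  Item 2: 0.29 * 0.71 = 0.2059
  Item 3: 0.44 * 0.56 = 0.2464
  Item 4: 0.75 * 0.25 = 0.1875
  Item 5: 0.23 * 0.77 = 0.1771
  Item 6: 0.21 * 0.79 = 0.1659
  Item 7: 0.25 * 0.75 = 0.1875
  Item 8: 0.61 * 0.39 = 0.2379
  Item 9: 0.72 * 0.28 = 0.2016
Sum(p_i * q_i) = 0.2059 + 0.2059 + 0.2464 + 0.1875 + 0.1771 + 0.1659 + 0.1875 + 0.2379 + 0.2016 = 1.8157
KR-20 = (k/(k-1)) * (1 - Sum(p_i*q_i) / Var_total)
= (9/8) * (1 - 1.8157/3.29)
= 1.125 * 0.4481
KR-20 = 0.5041

0.5041


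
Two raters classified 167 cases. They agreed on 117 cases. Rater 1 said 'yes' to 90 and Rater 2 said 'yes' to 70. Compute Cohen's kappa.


P_o = 117/167 = 0.700599
P_e = (90*70 + 77*97) / 27889 = 0.493707
kappa = (P_o - P_e) / (1 - P_e)
kappa = (0.700599 - 0.493707) / (1 - 0.493707)
kappa = 0.4086

0.4086


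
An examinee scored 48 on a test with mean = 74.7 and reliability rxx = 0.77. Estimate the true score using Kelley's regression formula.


T_est = rxx * X + (1 - rxx) * mean
T_est = 0.77 * 48 + 0.23 * 74.7
T_est = 36.96 + 17.181
T_est = 54.141

54.141


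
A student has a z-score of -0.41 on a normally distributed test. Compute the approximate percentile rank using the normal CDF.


CDF(z) = 0.5 * (1 + erf(z/sqrt(2)))
erf(-0.2899) = -0.3182
CDF = 0.3409
Percentile rank = 0.3409 * 100 = 34.09

34.09


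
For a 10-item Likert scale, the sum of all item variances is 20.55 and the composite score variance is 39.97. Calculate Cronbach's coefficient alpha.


alpha = (k/(k-1)) * (1 - sum(si^2)/s_total^2)
= (10/9) * (1 - 20.55/39.97)
alpha = 0.5398

0.5398


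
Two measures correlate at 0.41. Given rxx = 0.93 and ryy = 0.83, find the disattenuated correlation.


r_corrected = rxy / sqrt(rxx * ryy)
= 0.41 / sqrt(0.93 * 0.83)
= 0.41 / sqrt(0.7719)
= 0.41 / 0.878578
r_corrected = 0.4667

0.4667


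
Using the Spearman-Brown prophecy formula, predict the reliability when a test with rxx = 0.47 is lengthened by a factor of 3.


r_new = (n * rxx) / (1 + (n-1) * rxx)
r_new = (3 * 0.47) / (1 + 2 * 0.47)
r_new = 1.41 / 1.94
r_new = 0.7268

0.7268


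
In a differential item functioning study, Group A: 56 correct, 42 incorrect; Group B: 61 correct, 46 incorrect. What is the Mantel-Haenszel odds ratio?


Odds_A = 56/42 = 1.3333
Odds_B = 61/46 = 1.3261
OR = Odds_A / Odds_B = 1.3333 / 1.3261
Exactly, OR = (56 * 46) / (42 * 61) = 2576 / 2562
OR = 1.0055

1.0055


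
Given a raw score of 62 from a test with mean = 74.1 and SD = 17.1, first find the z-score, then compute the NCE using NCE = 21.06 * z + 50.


z = (X - mean) / SD = (62 - 74.1) / 17.1
z = -12.1 / 17.1
z = -0.7076
NCE = NCE = 21.06z + 50
Carry z at full precision (z = -12.1 / 17.1) into the conversion:
NCE = 21.06 * (-12.1 / 17.1) + 50 = -254.826 / 17.1 + 50
NCE = -14.9021 + 50
NCE = 35.0979

35.0979


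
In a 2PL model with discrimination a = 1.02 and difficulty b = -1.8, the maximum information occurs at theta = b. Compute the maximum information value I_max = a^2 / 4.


For 2PL, max info at theta = b = -1.8
I_max = a^2 / 4 = 1.02^2 / 4
= 1.0404 / 4
I_max = 0.2601

0.2601


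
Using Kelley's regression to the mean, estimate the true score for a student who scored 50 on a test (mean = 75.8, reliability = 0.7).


T_est = rxx * X + (1 - rxx) * mean
T_est = 0.7 * 50 + 0.3 * 75.8
T_est = 35.0 + 22.74
T_est = 57.74

57.74


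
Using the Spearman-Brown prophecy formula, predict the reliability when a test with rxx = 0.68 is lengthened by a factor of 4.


r_new = (n * rxx) / (1 + (n-1) * rxx)
r_new = (4 * 0.68) / (1 + 3 * 0.68)
r_new = 2.72 / 3.04
r_new = 0.8947

0.8947


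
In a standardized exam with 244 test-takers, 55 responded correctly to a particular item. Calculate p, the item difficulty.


Item difficulty p = number correct / total examinees
p = 55 / 244
p = 0.2254

0.2254


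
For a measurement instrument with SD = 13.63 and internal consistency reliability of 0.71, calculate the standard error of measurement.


SEM = SD * sqrt(1 - rxx)
SEM = 13.63 * sqrt(1 - 0.71)
SEM = 13.63 * sqrt(0.29) = 13.63 * 0.538516
SEM = 7.34

7.34


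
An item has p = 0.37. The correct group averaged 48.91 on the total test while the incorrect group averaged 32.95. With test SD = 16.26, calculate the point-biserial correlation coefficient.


q = 1 - p = 0.63
rpb = ((M1 - M0) / SD) * sqrt(p * q)
rpb = ((48.91 - 32.95) / 16.26) * sqrt(0.37 * 0.63)
rpb = 0.4739

0.4739


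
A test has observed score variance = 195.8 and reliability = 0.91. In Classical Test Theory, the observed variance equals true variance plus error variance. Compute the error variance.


var_true = rxx * var_obs = 0.91 * 195.8 = 178.178
var_error = var_obs - var_true
var_error = 195.8 - 178.178
var_error = 17.622

17.622


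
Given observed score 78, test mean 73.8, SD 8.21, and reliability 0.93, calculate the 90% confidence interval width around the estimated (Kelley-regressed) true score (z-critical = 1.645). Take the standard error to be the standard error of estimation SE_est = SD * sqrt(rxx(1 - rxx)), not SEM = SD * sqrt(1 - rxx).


True score estimate = 0.93*78 + 0.07*73.8 = 77.706
SE_est = SD * sqrt(rxx * (1 - rxx)) = 8.21 * sqrt(0.93 * 0.07) = 8.21 * sqrt(0.0651) = 2.094757
CI = T_est +/- z * SE_est, so width = 2 * z * SE_est = 2 * 1.645 * 2.094757
Width = 6.8918

6.8918


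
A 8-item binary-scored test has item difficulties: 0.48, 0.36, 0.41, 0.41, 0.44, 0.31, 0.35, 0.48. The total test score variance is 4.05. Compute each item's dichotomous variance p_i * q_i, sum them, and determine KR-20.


For each item, compute p_i * q_i:
  Item 1: 0.48 * 0.52 = 0.2496
  Item 2: 0.36 * 0.64 = 0.2304
  Item 3: 0.41 * 0.59 = 0.2419
  Item 4: 0.41 * 0.59 = 0.2419
  Item 5: 0.44 * 0.56 = 0.2464
  Item 6: 0.31 * 0.69 = 0.2139
  Item 7: 0.35 * 0.65 = 0.2275
  Item 8: 0.48 * 0.52 = 0.2496
Sum(p_i * q_i) = 0.2496 + 0.2304 + 0.2419 + 0.2419 + 0.2464 + 0.2139 + 0.2275 + 0.2496 = 1.9012
KR-20 = (k/(k-1)) * (1 - Sum(p_i*q_i) / Var_total)
= (8/7) * (1 - 1.9012/4.05)
= 1.1429 * 0.5306
KR-20 = 0.6064

0.6064


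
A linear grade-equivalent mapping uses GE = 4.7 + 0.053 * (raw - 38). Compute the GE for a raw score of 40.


raw - median = 40 - 38 = 2
slope * diff = 0.053 * 2 = 0.106
GE = 4.7 + 0.106
GE = 4.806

4.806


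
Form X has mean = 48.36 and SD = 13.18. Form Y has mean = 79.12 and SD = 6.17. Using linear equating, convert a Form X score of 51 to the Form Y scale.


slope = SD_Y / SD_X = 6.17 / 13.18 ~ 0.4681
intercept = mean_Y - slope * mean_X = 79.12 - (6.17 / 13.18) * 48.36 ~ 56.4811
Y = slope * X + intercept. To avoid rounding drift from the rounded slope/intercept, evaluate the equivalent form Y = mean_Y + SD_Y * (X - mean_X) / SD_X at full precision:
Y = 79.12 + 6.17 * (51 - 48.36) / 13.18
Y = 79.12 + 6.17 * 2.64 / 13.18
Y = 79.12 + 16.2888 / 13.18
Y = 79.12 + 1.2359
Y = 80.3559

80.3559


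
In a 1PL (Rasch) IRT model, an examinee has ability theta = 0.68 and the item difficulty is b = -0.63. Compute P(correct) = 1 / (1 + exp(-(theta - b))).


theta - b = 0.68 - -0.63 = 1.31
exp(-(theta - b)) = exp(-1.31) = 0.2698
P = 1 / (1 + 0.2698)
P = 0.7875

0.7875


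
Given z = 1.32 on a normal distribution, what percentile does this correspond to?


CDF(z) = 0.5 * (1 + erf(z/sqrt(2)))
erf(0.9334) = 0.8132
CDF = 0.9066
Percentile rank = 0.9066 * 100 = 90.66

90.66


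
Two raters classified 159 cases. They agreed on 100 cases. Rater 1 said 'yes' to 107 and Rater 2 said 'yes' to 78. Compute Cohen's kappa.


P_o = 100/159 = 0.628931
P_e = (107*78 + 52*81) / 25281 = 0.496737
kappa = (P_o - P_e) / (1 - P_e)
kappa = (0.628931 - 0.496737) / (1 - 0.496737)
kappa = 0.2627

0.2627


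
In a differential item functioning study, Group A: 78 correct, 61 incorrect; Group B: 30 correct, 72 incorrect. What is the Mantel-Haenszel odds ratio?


Odds_A = 78/61 = 1.2787
Odds_B = 30/72 = 0.4167
OR = Odds_A / Odds_B = 1.2787 / 0.4167
Exactly, OR = (78 * 72) / (61 * 30) = 5616 / 1830
OR = 3.0689

3.0689


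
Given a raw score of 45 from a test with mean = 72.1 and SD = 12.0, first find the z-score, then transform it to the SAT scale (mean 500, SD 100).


z = (X - mean) / SD = (45 - 72.1) / 12.0
z = -27.1 / 12.0
z = -2.2583
SAT-scale = SAT = 500 + 100z
Carry z at full precision (z = -27.1 / 12.0) into the conversion:
SAT-scale = 500 + 100 * (-27.1 / 12.0) = 500 + -2710 / 12.0
SAT-scale = 500 + -225.8333
SAT-scale = 274.1667

274.1667


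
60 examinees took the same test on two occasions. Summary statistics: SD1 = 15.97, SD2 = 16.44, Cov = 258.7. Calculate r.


r = cov(X,Y) / (SD_X * SD_Y)
r = 258.7 / (15.97 * 16.44)
r = 258.7 / 262.5468
r = 0.9853

0.9853


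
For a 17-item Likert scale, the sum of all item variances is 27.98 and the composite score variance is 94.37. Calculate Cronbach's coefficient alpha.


alpha = (k/(k-1)) * (1 - sum(si^2)/s_total^2)
= (17/16) * (1 - 27.98/94.37)
alpha = 0.7475

0.7475


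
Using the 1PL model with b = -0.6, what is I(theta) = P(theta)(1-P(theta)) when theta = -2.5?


P = 1/(1+exp(-(-2.5--0.6))) = 0.1301
I = P*(1-P) = 0.1301 * 0.8699
I = 0.1132

0.1132


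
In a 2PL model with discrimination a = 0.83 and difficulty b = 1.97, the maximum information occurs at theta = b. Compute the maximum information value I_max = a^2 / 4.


For 2PL, max info at theta = b = 1.97
I_max = a^2 / 4 = 0.83^2 / 4
= 0.6889 / 4
I_max = 0.1722

0.1722


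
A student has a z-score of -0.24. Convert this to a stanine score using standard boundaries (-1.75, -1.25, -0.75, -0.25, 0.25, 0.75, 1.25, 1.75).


Stanine boundaries: [-1.75, -1.25, -0.75, -0.25, 0.25, 0.75, 1.25, 1.75]
z = -0.24
Check each boundary:
  z >= -1.75 -> could be stanine 2
  z >= -1.25 -> could be stanine 3
  z >= -0.75 -> could be stanine 4
  z >= -0.25 -> could be stanine 5
  z < 0.25
  z < 0.75
  z < 1.25
  z < 1.75
Highest qualifying boundary gives stanine = 5

5


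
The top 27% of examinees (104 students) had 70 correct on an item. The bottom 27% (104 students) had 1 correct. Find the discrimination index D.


p_upper = 70/104 = 0.6731
p_lower = 1/104 = 0.0096
D = 0.6731 - 0.0096 = 0.6635

0.6635


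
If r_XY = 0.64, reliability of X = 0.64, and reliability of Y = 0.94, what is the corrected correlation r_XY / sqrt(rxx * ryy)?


r_corrected = rxy / sqrt(rxx * ryy)
= 0.64 / sqrt(0.64 * 0.94)
= 0.64 / sqrt(0.6016)
= 0.64 / 0.775629
r_corrected = 0.8251

0.8251


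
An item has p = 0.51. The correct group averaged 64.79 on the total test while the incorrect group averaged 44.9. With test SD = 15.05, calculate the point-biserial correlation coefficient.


q = 1 - p = 0.49
rpb = ((M1 - M0) / SD) * sqrt(p * q)
rpb = ((64.79 - 44.9) / 15.05) * sqrt(0.51 * 0.49)
rpb = 0.6607

0.6607


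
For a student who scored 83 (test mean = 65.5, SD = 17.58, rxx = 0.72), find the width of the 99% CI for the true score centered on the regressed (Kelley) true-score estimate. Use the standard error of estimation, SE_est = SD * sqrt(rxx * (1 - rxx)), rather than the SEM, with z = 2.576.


True score estimate = 0.72*83 + 0.28*65.5 = 78.1
SE_est = SD * sqrt(rxx * (1 - rxx)) = 17.58 * sqrt(0.72 * 0.28) = 17.58 * sqrt(0.2016) = 7.8934
CI = T_est +/- z * SE_est, so width = 2 * z * SE_est = 2 * 2.576 * 7.8934
Width = 40.6668

40.6668


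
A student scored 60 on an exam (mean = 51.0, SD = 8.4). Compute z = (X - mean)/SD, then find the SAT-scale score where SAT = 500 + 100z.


z = (X - mean) / SD = (60 - 51.0) / 8.4
z = 9.0 / 8.4
z = 1.0714
SAT-scale = SAT = 500 + 100z
Carry z at full precision (z = 9.0 / 8.4) into the conversion:
SAT-scale = 500 + 100 * (9.0 / 8.4) = 500 + 900 / 8.4
SAT-scale = 500 + 107.1429
SAT-scale = 607.1429

607.1429


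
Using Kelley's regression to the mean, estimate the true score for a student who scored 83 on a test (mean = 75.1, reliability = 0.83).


T_est = rxx * X + (1 - rxx) * mean
T_est = 0.83 * 83 + 0.17 * 75.1
T_est = 68.89 + 12.767
T_est = 81.657

81.657


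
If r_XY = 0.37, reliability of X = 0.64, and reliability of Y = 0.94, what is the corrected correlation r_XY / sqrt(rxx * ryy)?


r_corrected = rxy / sqrt(rxx * ryy)
= 0.37 / sqrt(0.64 * 0.94)
= 0.37 / sqrt(0.6016)
= 0.37 / 0.775629
r_corrected = 0.477

0.477


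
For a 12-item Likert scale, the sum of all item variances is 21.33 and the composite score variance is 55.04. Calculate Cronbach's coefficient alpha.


alpha = (k/(k-1)) * (1 - sum(si^2)/s_total^2)
= (12/11) * (1 - 21.33/55.04)
alpha = 0.6681

0.6681


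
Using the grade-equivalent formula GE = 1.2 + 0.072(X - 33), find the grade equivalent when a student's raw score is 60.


raw - median = 60 - 33 = 27
slope * diff = 0.072 * 27 = 1.944
GE = 1.2 + 1.944
GE = 3.144

3.144


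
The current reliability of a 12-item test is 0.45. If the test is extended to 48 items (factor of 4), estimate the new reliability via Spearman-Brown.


r_new = (n * rxx) / (1 + (n-1) * rxx)
r_new = (4 * 0.45) / (1 + 3 * 0.45)
r_new = 1.8 / 2.35
r_new = 0.766

0.766


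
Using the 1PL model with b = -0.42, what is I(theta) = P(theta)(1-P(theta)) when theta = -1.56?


P = 1/(1+exp(-(-1.56--0.42))) = 0.2423
I = P*(1-P) = 0.2423 * 0.7577
I = 0.1836

0.1836


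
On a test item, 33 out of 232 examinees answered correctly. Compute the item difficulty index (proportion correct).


Item difficulty p = number correct / total examinees
p = 33 / 232
p = 0.1422

0.1422


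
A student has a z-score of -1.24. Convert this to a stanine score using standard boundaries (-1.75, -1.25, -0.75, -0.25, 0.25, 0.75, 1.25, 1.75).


Stanine boundaries: [-1.75, -1.25, -0.75, -0.25, 0.25, 0.75, 1.25, 1.75]
z = -1.24
Check each boundary:
  z >= -1.75 -> could be stanine 2
  z >= -1.25 -> could be stanine 3
  z < -0.75
  z < -0.25
  z < 0.25
  z < 0.75
  z < 1.25
  z < 1.75
Highest qualifying boundary gives stanine = 3

3


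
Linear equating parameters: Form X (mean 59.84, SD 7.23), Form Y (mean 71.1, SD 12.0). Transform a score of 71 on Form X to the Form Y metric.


slope = SD_Y / SD_X = 12.0 / 7.23 ~ 1.6598
intercept = mean_Y - slope * mean_X = 71.1 - (12.0 / 7.23) * 59.84 ~ -28.2195
Y = slope * X + intercept. To avoid rounding drift from the rounded slope/intercept, evaluate the equivalent form Y = mean_Y + SD_Y * (X - mean_X) / SD_X at full precision:
Y = 71.1 + 12.0 * (71 - 59.84) / 7.23
Y = 71.1 + 12.0 * 11.16 / 7.23
Y = 71.1 + 133.92 / 7.23
Y = 71.1 + 18.5228
Y = 89.6228

89.6228


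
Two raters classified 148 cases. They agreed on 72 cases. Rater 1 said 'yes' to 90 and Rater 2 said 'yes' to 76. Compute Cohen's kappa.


P_o = 72/148 = 0.486486
P_e = (90*76 + 58*72) / 21904 = 0.502922
kappa = (P_o - P_e) / (1 - P_e)
kappa = (0.486486 - 0.502922) / (1 - 0.502922)
kappa = -0.0331

-0.0331


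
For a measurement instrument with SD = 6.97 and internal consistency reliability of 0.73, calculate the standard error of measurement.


SEM = SD * sqrt(1 - rxx)
SEM = 6.97 * sqrt(1 - 0.73)
SEM = 6.97 * sqrt(0.27) = 6.97 * 0.519615
SEM = 3.6217

3.6217


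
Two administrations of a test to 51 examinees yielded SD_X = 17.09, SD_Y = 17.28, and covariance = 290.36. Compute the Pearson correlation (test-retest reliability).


r = cov(X,Y) / (SD_X * SD_Y)
r = 290.36 / (17.09 * 17.28)
r = 290.36 / 295.3152
r = 0.9832

0.9832


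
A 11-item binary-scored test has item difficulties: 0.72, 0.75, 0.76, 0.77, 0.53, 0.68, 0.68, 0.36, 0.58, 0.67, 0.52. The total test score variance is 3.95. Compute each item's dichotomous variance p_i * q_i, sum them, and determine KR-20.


For each item, compute p_i * q_i:
  Item 1: 0.72 * 0.28 = 0.2016
  Item 2: 0.75 * 0.25 = 0.1875
  Item 3: 0.76 * 0.24 = 0.1824
  Item 4: 0.77 * 0.23 = 0.1771
  Item 5: 0.53 * 0.47 = 0.2491
  Item 6: 0.68 * 0.32 = 0.2176
  Item 7: 0.68 * 0.32 = 0.2176
  Item 8: 0.36 * 0.64 = 0.2304
  Item 9: 0.58 * 0.42 = 0.2436
  Item 10: 0.67 * 0.33 = 0.2211
  Item 11: 0.52 * 0.48 = 0.2496
Sum(p_i * q_i) = 0.2016 + 0.1875 + 0.1824 + 0.1771 + 0.2491 + 0.2176 + 0.2176 + 0.2304 + 0.2436 + 0.2211 + 0.2496 = 2.3776
KR-20 = (k/(k-1)) * (1 - Sum(p_i*q_i) / Var_total)
= (11/10) * (1 - 2.3776/3.95)
= 1.1 * 0.3981
KR-20 = 0.4379

0.4379


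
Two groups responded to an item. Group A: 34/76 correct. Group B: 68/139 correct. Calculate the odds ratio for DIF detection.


Odds_A = 34/42 = 0.8095
Odds_B = 68/71 = 0.9577
OR = Odds_A / Odds_B = 0.8095 / 0.9577
Exactly, OR = (34 * 71) / (42 * 68) = 2414 / 2856
OR = 0.8452

0.8452


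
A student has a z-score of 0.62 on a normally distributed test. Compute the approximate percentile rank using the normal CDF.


CDF(z) = 0.5 * (1 + erf(z/sqrt(2)))
erf(0.4384) = 0.4647
CDF = 0.7324
Percentile rank = 0.7324 * 100 = 73.24

73.24


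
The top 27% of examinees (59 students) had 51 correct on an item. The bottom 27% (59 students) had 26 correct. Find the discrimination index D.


p_upper = 51/59 = 0.8644
p_lower = 26/59 = 0.4407
D = 0.8644 - 0.4407 = 0.4237

0.4237


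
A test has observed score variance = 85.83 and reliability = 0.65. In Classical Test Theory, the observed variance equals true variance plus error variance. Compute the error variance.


var_true = rxx * var_obs = 0.65 * 85.83 = 55.7895
var_error = var_obs - var_true
var_error = 85.83 - 55.7895
var_error = 30.0405

30.0405


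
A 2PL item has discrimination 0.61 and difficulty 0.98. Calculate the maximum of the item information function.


For 2PL, max info at theta = b = 0.98
I_max = a^2 / 4 = 0.61^2 / 4
= 0.3721 / 4
I_max = 0.093

0.093


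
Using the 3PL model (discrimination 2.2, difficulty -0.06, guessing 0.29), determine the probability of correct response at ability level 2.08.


logit = 2.2*(2.08 - -0.06) = 4.708
P* = 1/(1 + exp(-4.708)) = 0.9911
P = 0.29 + (1 - 0.29) * 0.9911
P = 0.9937

0.9937


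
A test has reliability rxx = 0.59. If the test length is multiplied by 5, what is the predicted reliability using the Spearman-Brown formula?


r_new = (n * rxx) / (1 + (n-1) * rxx)
r_new = (5 * 0.59) / (1 + 4 * 0.59)
r_new = 2.95 / 3.36
r_new = 0.878

0.878


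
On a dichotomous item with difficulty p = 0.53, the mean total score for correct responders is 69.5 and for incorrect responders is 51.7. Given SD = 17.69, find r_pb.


q = 1 - p = 0.47
rpb = ((M1 - M0) / SD) * sqrt(p * q)
rpb = ((69.5 - 51.7) / 17.69) * sqrt(0.53 * 0.47)
rpb = 0.5022

0.5022


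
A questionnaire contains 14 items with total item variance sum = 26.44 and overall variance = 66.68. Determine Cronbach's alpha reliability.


alpha = (k/(k-1)) * (1 - sum(si^2)/s_total^2)
= (14/13) * (1 - 26.44/66.68)
alpha = 0.6499

0.6499


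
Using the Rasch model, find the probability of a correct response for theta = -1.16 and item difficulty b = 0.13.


theta - b = -1.16 - 0.13 = -1.29
exp(-(theta - b)) = exp(1.29) = 3.6328
P = 1 / (1 + 3.6328)
P = 0.2159

0.2159


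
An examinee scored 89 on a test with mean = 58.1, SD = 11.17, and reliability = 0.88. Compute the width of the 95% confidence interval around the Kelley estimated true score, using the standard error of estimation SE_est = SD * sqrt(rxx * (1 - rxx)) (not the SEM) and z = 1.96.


True score estimate = 0.88*89 + 0.12*58.1 = 85.292
SE_est = SD * sqrt(rxx * (1 - rxx)) = 11.17 * sqrt(0.88 * 0.12) = 11.17 * sqrt(0.1056) = 3.62982
CI = T_est +/- z * SE_est, so width = 2 * z * SE_est = 2 * 1.96 * 3.62982
Width = 14.2289

14.2289


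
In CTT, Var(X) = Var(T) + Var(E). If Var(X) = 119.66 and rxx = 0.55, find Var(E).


var_true = rxx * var_obs = 0.55 * 119.66 = 65.813
var_error = var_obs - var_true
var_error = 119.66 - 65.813
var_error = 53.847

53.847


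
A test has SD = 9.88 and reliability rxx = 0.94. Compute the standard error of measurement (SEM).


SEM = SD * sqrt(1 - rxx)
SEM = 9.88 * sqrt(1 - 0.94)
SEM = 9.88 * sqrt(0.06) = 9.88 * 0.244949
SEM = 2.4201

2.4201


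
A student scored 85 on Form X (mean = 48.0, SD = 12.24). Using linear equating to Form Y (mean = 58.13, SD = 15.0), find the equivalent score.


slope = SD_Y / SD_X = 15.0 / 12.24 ~ 1.2255
intercept = mean_Y - slope * mean_X = 58.13 - (15.0 / 12.24) * 48.0 ~ -0.6935
Y = slope * X + intercept. To avoid rounding drift from the rounded slope/intercept, evaluate the equivalent form Y = mean_Y + SD_Y * (X - mean_X) / SD_X at full precision:
Y = 58.13 + 15.0 * (85 - 48.0) / 12.24
Y = 58.13 + 15.0 * 37.0 / 12.24
Y = 58.13 + 555.0 / 12.24
Y = 58.13 + 45.3431
Y = 103.4731

103.4731


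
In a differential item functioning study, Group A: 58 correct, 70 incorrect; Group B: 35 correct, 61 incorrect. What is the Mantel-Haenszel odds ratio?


Odds_A = 58/70 = 0.8286
Odds_B = 35/61 = 0.5738
OR = Odds_A / Odds_B = 0.8286 / 0.5738
Exactly, OR = (58 * 61) / (70 * 35) = 3538 / 2450
OR = 1.4441

1.4441


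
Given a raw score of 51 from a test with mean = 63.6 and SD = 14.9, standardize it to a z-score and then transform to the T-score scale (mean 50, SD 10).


z = (X - mean) / SD = (51 - 63.6) / 14.9
z = -12.6 / 14.9
z = -0.8456
T-score = T = 50 + 10z
Carry z at full precision (z = -12.6 / 14.9) into the conversion:
T-score = 50 + 10 * (-12.6 / 14.9) = 50 + -126 / 14.9
T-score = 50 + -8.4564
T-score = 41.5436

41.5436


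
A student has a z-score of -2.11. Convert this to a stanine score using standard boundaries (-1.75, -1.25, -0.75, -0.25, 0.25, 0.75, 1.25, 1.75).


Stanine boundaries: [-1.75, -1.25, -0.75, -0.25, 0.25, 0.75, 1.25, 1.75]
z = -2.11
Check each boundary:
  z < -1.75
  z < -1.25
  z < -0.75
  z < -0.25
  z < 0.25
  z < 0.75
  z < 1.25
  z < 1.75
Highest qualifying boundary gives stanine = 1

1


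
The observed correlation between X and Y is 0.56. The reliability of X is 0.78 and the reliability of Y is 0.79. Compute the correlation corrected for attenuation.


r_corrected = rxy / sqrt(rxx * ryy)
= 0.56 / sqrt(0.78 * 0.79)
= 0.56 / sqrt(0.6162)
= 0.56 / 0.784984
r_corrected = 0.7134

0.7134


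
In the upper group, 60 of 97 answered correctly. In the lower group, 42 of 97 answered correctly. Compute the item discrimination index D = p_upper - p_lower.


p_upper = 60/97 = 0.6186
p_lower = 42/97 = 0.433
D = 0.6186 - 0.433 = 0.1856

0.1856


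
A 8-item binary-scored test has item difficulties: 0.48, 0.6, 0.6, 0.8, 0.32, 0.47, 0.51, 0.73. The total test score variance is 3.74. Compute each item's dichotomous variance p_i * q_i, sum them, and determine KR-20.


For each item, compute p_i * q_i:
  Item 1: 0.48 * 0.52 = 0.2496
  Item 2: 0.6 * 0.4 = 0.24
  Item 3: 0.6 * 0.4 = 0.24
  Item 4: 0.8 * 0.2 = 0.16
  Item 5: 0.32 * 0.68 = 0.2176
  Item 6: 0.47 * 0.53 = 0.2491
  Item 7: 0.51 * 0.49 = 0.2499
  Item 8: 0.73 * 0.27 = 0.1971
Sum(p_i * q_i) = 0.2496 + 0.24 + 0.24 + 0.16 + 0.2176 + 0.2491 + 0.2499 + 0.1971 = 1.8033
KR-20 = (k/(k-1)) * (1 - Sum(p_i*q_i) / Var_total)
= (8/7) * (1 - 1.8033/3.74)
= 1.1429 * 0.5178
KR-20 = 0.5918

0.5918


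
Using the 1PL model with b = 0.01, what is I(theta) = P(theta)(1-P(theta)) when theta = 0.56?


P = 1/(1+exp(-(0.56-0.01))) = 0.6341
I = P*(1-P) = 0.6341 * 0.3659
I = 0.232

0.232


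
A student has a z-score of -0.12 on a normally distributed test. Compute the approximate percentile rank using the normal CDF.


CDF(z) = 0.5 * (1 + erf(z/sqrt(2)))
erf(-0.0849) = -0.0955
CDF = 0.4522
Percentile rank = 0.4522 * 100 = 45.22

45.22


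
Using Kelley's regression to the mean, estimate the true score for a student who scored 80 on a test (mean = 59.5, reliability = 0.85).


T_est = rxx * X + (1 - rxx) * mean
T_est = 0.85 * 80 + 0.15 * 59.5
T_est = 68.0 + 8.925
T_est = 76.925

76.925


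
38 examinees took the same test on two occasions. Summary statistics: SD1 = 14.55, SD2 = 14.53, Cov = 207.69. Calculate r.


r = cov(X,Y) / (SD_X * SD_Y)
r = 207.69 / (14.55 * 14.53)
r = 207.69 / 211.4115
r = 0.9824

0.9824


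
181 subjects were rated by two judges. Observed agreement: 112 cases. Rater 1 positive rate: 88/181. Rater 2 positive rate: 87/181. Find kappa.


P_o = 112/181 = 0.618785
P_e = (88*87 + 93*94) / 32761 = 0.500534
kappa = (P_o - P_e) / (1 - P_e)
kappa = (0.618785 - 0.500534) / (1 - 0.500534)
kappa = 0.2368

0.2368


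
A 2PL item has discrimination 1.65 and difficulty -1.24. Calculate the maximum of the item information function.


For 2PL, max info at theta = b = -1.24
I_max = a^2 / 4 = 1.65^2 / 4
= 2.7225 / 4
I_max = 0.6806

0.6806


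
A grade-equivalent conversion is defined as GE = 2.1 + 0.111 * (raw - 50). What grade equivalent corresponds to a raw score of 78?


raw - median = 78 - 50 = 28
slope * diff = 0.111 * 28 = 3.108
GE = 2.1 + 3.108
GE = 5.208

5.208


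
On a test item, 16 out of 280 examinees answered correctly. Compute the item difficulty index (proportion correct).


Item difficulty p = number correct / total examinees
p = 16 / 280
p = 0.0571

0.0571


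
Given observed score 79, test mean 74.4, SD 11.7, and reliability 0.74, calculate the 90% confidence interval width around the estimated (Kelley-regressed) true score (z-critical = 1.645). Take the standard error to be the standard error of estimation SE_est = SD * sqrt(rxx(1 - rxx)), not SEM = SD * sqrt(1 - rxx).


True score estimate = 0.74*79 + 0.26*74.4 = 77.804
SE_est = SD * sqrt(rxx * (1 - rxx)) = 11.7 * sqrt(0.74 * 0.26) = 11.7 * sqrt(0.1924) = 5.132021
CI = T_est +/- z * SE_est, so width = 2 * z * SE_est = 2 * 1.645 * 5.132021
Width = 16.8843

16.8843


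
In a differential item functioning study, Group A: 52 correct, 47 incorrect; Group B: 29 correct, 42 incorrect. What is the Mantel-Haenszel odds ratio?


Odds_A = 52/47 = 1.1064
Odds_B = 29/42 = 0.6905
OR = Odds_A / Odds_B = 1.1064 / 0.6905
Exactly, OR = (52 * 42) / (47 * 29) = 2184 / 1363
OR = 1.6023

1.6023


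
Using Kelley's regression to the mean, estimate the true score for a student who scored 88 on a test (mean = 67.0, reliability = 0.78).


T_est = rxx * X + (1 - rxx) * mean
T_est = 0.78 * 88 + 0.22 * 67.0
T_est = 68.64 + 14.74
T_est = 83.38

83.38


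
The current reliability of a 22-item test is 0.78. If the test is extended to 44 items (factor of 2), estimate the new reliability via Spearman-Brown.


r_new = (n * rxx) / (1 + (n-1) * rxx)
r_new = (2 * 0.78) / (1 + 1 * 0.78)
r_new = 1.56 / 1.78
r_new = 0.8764

0.8764


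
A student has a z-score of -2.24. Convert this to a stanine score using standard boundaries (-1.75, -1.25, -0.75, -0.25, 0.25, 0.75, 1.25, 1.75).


Stanine boundaries: [-1.75, -1.25, -0.75, -0.25, 0.25, 0.75, 1.25, 1.75]
z = -2.24
Check each boundary:
  z < -1.75
  z < -1.25
  z < -0.75
  z < -0.25
  z < 0.25
  z < 0.75
  z < 1.25
  z < 1.75
Highest qualifying boundary gives stanine = 1

1


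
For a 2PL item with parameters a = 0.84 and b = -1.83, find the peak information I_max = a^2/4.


For 2PL, max info at theta = b = -1.83
I_max = a^2 / 4 = 0.84^2 / 4
= 0.7056 / 4
I_max = 0.1764

0.1764


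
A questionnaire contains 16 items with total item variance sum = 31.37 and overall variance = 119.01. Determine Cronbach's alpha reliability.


alpha = (k/(k-1)) * (1 - sum(si^2)/s_total^2)
= (16/15) * (1 - 31.37/119.01)
alpha = 0.7855

0.7855


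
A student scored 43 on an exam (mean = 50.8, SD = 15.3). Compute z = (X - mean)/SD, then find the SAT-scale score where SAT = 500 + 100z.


z = (X - mean) / SD = (43 - 50.8) / 15.3
z = -7.8 / 15.3
z = -0.5098
SAT-scale = SAT = 500 + 100z
Carry z at full precision (z = -7.8 / 15.3) into the conversion:
SAT-scale = 500 + 100 * (-7.8 / 15.3) = 500 + -780 / 15.3
SAT-scale = 500 + -50.9804
SAT-scale = 449.0196

449.0196


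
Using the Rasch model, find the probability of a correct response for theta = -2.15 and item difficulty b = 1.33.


theta - b = -2.15 - 1.33 = -3.48
exp(-(theta - b)) = exp(3.48) = 32.4597
P = 1 / (1 + 32.4597)
P = 0.0299

0.0299


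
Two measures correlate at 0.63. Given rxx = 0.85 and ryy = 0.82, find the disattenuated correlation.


r_corrected = rxy / sqrt(rxx * ryy)
= 0.63 / sqrt(0.85 * 0.82)
= 0.63 / sqrt(0.697)
= 0.63 / 0.834865
r_corrected = 0.7546

0.7546


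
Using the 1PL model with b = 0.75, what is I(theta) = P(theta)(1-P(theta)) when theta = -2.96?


P = 1/(1+exp(-(-2.96-0.75))) = 0.0239
I = P*(1-P) = 0.0239 * 0.9761
I = 0.0233

0.0233


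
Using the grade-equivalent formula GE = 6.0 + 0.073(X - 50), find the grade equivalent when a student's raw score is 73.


raw - median = 73 - 50 = 23
slope * diff = 0.073 * 23 = 1.679
GE = 6.0 + 1.679
GE = 7.679

7.679


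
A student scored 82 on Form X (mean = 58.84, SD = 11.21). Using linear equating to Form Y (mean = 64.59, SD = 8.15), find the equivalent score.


slope = SD_Y / SD_X = 8.15 / 11.21 ~ 0.727
intercept = mean_Y - slope * mean_X = 64.59 - (8.15 / 11.21) * 58.84 ~ 21.8116
Y = slope * X + intercept. To avoid rounding drift from the rounded slope/intercept, evaluate the equivalent form Y = mean_Y + SD_Y * (X - mean_X) / SD_X at full precision:
Y = 64.59 + 8.15 * (82 - 58.84) / 11.21
Y = 64.59 + 8.15 * 23.16 / 11.21
Y = 64.59 + 188.754 / 11.21
Y = 64.59 + 16.838
Y = 81.428

81.428


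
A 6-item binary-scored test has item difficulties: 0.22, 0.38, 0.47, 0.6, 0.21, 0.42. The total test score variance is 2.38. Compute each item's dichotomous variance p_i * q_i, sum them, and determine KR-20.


For each item, compute p_i * q_i:
  Item 1: 0.22 * 0.78 = 0.1716
  Item 2: 0.38 * 0.62 = 0.2356
  Item 3: 0.47 * 0.53 = 0.2491
  Item 4: 0.6 * 0.4 = 0.24
  Item 5: 0.21 * 0.79 = 0.1659
  Item 6: 0.42 * 0.58 = 0.2436
Sum(p_i * q_i) = 0.1716 + 0.2356 + 0.2491 + 0.24 + 0.1659 + 0.2436 = 1.3058
KR-20 = (k/(k-1)) * (1 - Sum(p_i*q_i) / Var_total)
= (6/5) * (1 - 1.3058/2.38)
= 1.2 * 0.4513
KR-20 = 0.5416

0.5416


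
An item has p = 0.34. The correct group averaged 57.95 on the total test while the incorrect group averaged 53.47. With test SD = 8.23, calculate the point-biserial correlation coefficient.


q = 1 - p = 0.66
rpb = ((M1 - M0) / SD) * sqrt(p * q)
rpb = ((57.95 - 53.47) / 8.23) * sqrt(0.34 * 0.66)
rpb = 0.2579

0.2579


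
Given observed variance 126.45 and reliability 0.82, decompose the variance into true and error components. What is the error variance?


var_true = rxx * var_obs = 0.82 * 126.45 = 103.689
var_error = var_obs - var_true
var_error = 126.45 - 103.689
var_error = 22.761

22.761


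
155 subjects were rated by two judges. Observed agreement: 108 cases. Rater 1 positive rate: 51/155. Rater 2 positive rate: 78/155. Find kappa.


P_o = 108/155 = 0.696774
P_e = (51*78 + 104*77) / 24025 = 0.498897
kappa = (P_o - P_e) / (1 - P_e)
kappa = (0.696774 - 0.498897) / (1 - 0.498897)
kappa = 0.3949

0.3949


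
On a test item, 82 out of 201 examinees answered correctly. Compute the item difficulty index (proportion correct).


Item difficulty p = number correct / total examinees
p = 82 / 201
p = 0.408

0.408


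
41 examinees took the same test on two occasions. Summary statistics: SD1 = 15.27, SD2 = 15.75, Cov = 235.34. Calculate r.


r = cov(X,Y) / (SD_X * SD_Y)
r = 235.34 / (15.27 * 15.75)
r = 235.34 / 240.5025
r = 0.9785

0.9785


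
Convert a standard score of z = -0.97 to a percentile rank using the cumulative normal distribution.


CDF(z) = 0.5 * (1 + erf(z/sqrt(2)))
erf(-0.6859) = -0.668
CDF = 0.166
Percentile rank = 0.166 * 100 = 16.6

16.6


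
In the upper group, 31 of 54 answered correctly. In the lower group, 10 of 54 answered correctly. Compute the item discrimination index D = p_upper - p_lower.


p_upper = 31/54 = 0.5741
p_lower = 10/54 = 0.1852
D = 0.5741 - 0.1852 = 0.3889

0.3889


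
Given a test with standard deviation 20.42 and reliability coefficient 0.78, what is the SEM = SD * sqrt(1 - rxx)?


SEM = SD * sqrt(1 - rxx)
SEM = 20.42 * sqrt(1 - 0.78)
SEM = 20.42 * sqrt(0.22) = 20.42 * 0.469042
SEM = 9.5778

9.5778


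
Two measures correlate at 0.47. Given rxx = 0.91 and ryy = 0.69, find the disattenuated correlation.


r_corrected = rxy / sqrt(rxx * ryy)
= 0.47 / sqrt(0.91 * 0.69)
= 0.47 / sqrt(0.6279)
= 0.47 / 0.792401
r_corrected = 0.5931

0.5931


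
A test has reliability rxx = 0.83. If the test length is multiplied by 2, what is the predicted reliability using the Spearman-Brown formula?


r_new = (n * rxx) / (1 + (n-1) * rxx)
r_new = (2 * 0.83) / (1 + 1 * 0.83)
r_new = 1.66 / 1.83
r_new = 0.9071

0.9071


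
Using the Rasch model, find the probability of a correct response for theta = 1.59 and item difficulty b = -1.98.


theta - b = 1.59 - -1.98 = 3.57
exp(-(theta - b)) = exp(-3.57) = 0.0282
P = 1 / (1 + 0.0282)
P = 0.9726

0.9726


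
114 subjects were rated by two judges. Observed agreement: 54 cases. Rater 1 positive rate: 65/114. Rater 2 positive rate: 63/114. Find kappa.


P_o = 54/114 = 0.473684
P_e = (65*63 + 49*51) / 12996 = 0.507387
kappa = (P_o - P_e) / (1 - P_e)
kappa = (0.473684 - 0.507387) / (1 - 0.507387)
kappa = -0.0684

-0.0684
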